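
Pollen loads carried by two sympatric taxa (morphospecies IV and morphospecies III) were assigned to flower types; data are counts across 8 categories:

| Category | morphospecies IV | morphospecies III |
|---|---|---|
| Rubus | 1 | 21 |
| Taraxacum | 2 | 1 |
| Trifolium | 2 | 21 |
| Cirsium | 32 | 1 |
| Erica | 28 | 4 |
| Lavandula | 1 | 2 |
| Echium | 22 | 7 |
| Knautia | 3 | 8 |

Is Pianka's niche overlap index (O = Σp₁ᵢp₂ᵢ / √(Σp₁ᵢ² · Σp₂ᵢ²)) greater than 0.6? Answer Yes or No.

No

Proportions for morphospecies IV (n=91): 1/91=0.0110, 2/91=0.0220, 2/91=0.0220, 32/91=0.3516, 28/91=0.3077, 1/91=0.0110, 22/91=0.2418, 3/91=0.0330
Proportions for morphospecies III (n=65): 21/65=0.3231, 1/65=0.0154, 21/65=0.3231, 1/65=0.0154, 4/65=0.0615, 2/65=0.0308, 7/65=0.1077, 8/65=0.1231
Σ p₁ᵢp₂ᵢ = 0.003554 + 0.000339 + 0.007108 + 0.005415 + 0.018924 + 0.000339 + 0.026042 + 0.004062 = 0.065783
Σp_1ᵢ² = 0.0110² + 0.0220² + 0.0220² + 0.3516² + 0.3077² + 0.0110² + 0.2418² + 0.0330² = 0.000121 + 0.000484 + 0.000484 + 0.123623 + 0.094679 + 0.000121 + 0.058467 + 0.001089 = 0.279068
Σp_2ᵢ² = 0.3231² + 0.0154² + 0.3231² + 0.0154² + 0.0615² + 0.0308² + 0.1077² + 0.1231² = 0.104394 + 0.000237 + 0.104394 + 0.000237 + 0.003782 + 0.000949 + 0.011599 + 0.015154 = 0.240746
O = 0.065783 / √(0.279068 × 0.240746) = 0.065783 / 0.2591997 = 0.2538
O = 0.2538 < 0.6 → No.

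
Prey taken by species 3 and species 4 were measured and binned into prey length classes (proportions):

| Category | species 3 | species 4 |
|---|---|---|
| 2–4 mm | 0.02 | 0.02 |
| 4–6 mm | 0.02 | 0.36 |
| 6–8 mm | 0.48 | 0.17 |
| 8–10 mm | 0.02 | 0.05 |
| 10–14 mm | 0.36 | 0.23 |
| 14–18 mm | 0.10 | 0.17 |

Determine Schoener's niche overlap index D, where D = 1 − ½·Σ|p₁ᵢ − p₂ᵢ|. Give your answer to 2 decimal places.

0.56

Σ|p₁ᵢ − p₂ᵢ| = 0.00 + 0.34 + 0.31 + 0.03 + 0.13 + 0.07 = 0.88
D = 1 − ½ × 0.88 = 1 − 0.440 = 0.5600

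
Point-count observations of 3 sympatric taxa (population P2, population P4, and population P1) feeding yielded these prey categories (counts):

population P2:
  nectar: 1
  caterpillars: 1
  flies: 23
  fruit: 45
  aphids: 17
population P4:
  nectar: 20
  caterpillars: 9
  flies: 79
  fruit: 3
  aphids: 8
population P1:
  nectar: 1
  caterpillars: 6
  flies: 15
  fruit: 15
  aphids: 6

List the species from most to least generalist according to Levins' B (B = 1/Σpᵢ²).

population P1 > population P2 > population P4

Proportions for population P2 (n=87): 1/87=0.0115, 1/87=0.0115, 23/87=0.2644, 45/87=0.5172, 17/87=0.1954
Proportions for population P4 (n=119): 20/119=0.1681, 9/119=0.0756, 79/119=0.6639, 3/119=0.0252, 8/119=0.0672
Proportions for population P1 (n=43): 1/43=0.0233, 6/43=0.1395, 15/43=0.3488, 15/43=0.3488, 6/43=0.1395
Σp_P2ᵢ² = 0.0115² + 0.0115² + 0.2644² + 0.5172² + 0.1954² = 0.000132 + 0.000132 + 0.069907 + 0.267496 + 0.038181 = 0.375848
B_P2 = 1 / 0.375848 = 2.6607
Σp_P4ᵢ² = 0.1681² + 0.0756² + 0.6639² + 0.0252² + 0.0672² = 0.028258 + 0.005715 + 0.440763 + 0.000635 + 0.004516 = 0.479887
B_P4 = 1 / 0.479887 = 2.0838
Σp_P1ᵢ² = 0.0233² + 0.1395² + 0.3488² + 0.3488² + 0.1395² = 0.000543 + 0.019460 + 0.121661 + 0.121661 + 0.019460 = 0.282785
B_P1 = 1 / 0.282785 = 3.5363
Ranking by B (broadest → narrowest): population P1 (3.54) > population P2 (2.66) > population P4 (2.08)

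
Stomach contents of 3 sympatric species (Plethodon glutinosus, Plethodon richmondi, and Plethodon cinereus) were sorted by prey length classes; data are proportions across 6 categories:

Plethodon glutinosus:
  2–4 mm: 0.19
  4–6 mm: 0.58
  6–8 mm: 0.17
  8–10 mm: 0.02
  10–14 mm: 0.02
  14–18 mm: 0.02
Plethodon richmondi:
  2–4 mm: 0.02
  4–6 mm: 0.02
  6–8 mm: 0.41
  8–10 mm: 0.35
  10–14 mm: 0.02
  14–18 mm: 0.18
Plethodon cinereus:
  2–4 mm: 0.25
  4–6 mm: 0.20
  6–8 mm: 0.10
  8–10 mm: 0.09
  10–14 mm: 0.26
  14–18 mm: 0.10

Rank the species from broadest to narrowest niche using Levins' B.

Σp_glutᵢ² = 0.19² + 0.58² + 0.17² + 0.02² + 0.02² + 0.02² = 0.0361 + 0.3364 + 0.0289 + 0.0004 + 0.0004 + 0.0004 = 0.4026
B_glut = 1 / 0.4026 = 2.4839
Σp_richᵢ² = 0.02² + 0.02² + 0.41² + 0.35² + 0.02² + 0.18² = 0.0004 + 0.0004 + 0.1681 + 0.1225 + 0.0004 + 0.0324 = 0.3242
B_rich = 1 / 0.3242 = 3.0845
Σp_cineᵢ² = 0.25² + 0.20² + 0.10² + 0.09² + 0.26² + 0.10² = 0.0625 + 0.0400 + 0.0100 + 0.0081 + 0.0676 + 0.0100 = 0.1982
B_cine = 1 / 0.1982 = 5.0454
Ranking by B (broadest → narrowest): Plethodon cinereus (5.05) > Plethodon richmondi (3.08) > Plethodon glutinosus (2.48)

Plethodon cinereus > Plethodon richmondi > Plethodon glutinosus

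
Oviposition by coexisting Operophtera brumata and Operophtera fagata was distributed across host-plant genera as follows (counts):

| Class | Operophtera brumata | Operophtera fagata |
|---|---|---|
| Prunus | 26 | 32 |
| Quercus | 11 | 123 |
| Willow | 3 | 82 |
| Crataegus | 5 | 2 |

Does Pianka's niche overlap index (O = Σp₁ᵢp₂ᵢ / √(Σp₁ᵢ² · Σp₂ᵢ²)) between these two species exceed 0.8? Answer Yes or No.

No

Proportions for Operophtera brumata (n=45): 26/45=0.5778, 11/45=0.2444, 3/45=0.0667, 5/45=0.1111
Proportions for Operophtera fagata (n=239): 32/239=0.1339, 123/239=0.5146, 82/239=0.3431, 2/239=0.0084
Σ p₁ᵢp₂ᵢ = 0.077367 + 0.125768 + 0.022885 + 0.000933 = 0.226953
Σp_1ᵢ² = 0.5778² + 0.2444² + 0.0667² + 0.1111² = 0.333853 + 0.059731 + 0.004449 + 0.012343 = 0.410376
Σp_2ᵢ² = 0.1339² + 0.5146² + 0.3431² + 0.0084² = 0.017929 + 0.264813 + 0.117718 + 0.000071 = 0.400531
O = 0.226953 / √(0.410376 × 0.400531) = 0.226953 / 0.4054236 = 0.5598
O = 0.5598 < 0.8 → No.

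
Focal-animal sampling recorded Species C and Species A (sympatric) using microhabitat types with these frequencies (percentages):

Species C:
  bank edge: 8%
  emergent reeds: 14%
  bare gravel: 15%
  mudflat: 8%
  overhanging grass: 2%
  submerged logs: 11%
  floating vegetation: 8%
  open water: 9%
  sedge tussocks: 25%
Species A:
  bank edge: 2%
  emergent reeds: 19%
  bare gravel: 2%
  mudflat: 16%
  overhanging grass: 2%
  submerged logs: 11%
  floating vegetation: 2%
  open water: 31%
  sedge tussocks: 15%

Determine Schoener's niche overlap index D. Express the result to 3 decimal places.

0.650

Convert percentages to proportions (divide by 100).
Σ|p₁ᵢ − p₂ᵢ| = 0.06 + 0.05 + 0.13 + 0.08 + 0.00 + 0.00 + 0.06 + 0.22 + 0.10 = 0.70
D = 1 − ½ × 0.70 = 1 − 0.350 = 0.65000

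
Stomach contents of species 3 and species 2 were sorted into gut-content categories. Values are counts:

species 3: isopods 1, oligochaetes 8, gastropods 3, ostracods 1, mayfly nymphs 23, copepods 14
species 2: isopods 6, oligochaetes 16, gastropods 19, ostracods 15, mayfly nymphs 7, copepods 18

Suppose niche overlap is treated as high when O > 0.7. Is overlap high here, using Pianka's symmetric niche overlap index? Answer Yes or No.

No

Proportions for species 3 (n=50): 1/50=0.0200, 8/50=0.1600, 3/50=0.0600, 1/50=0.0200, 23/50=0.4600, 14/50=0.2800
Proportions for species 2 (n=81): 6/81=0.0741, 16/81=0.1975, 19/81=0.2346, 15/81=0.1852, 7/81=0.0864, 18/81=0.2222
Σ p₁ᵢp₂ᵢ = 0.001482 + 0.031600 + 0.014076 + 0.003704 + 0.039744 + 0.062216 = 0.152822
Σp_1ᵢ² = 0.0200² + 0.1600² + 0.0600² + 0.0200² + 0.4600² + 0.2800² = 0.000400 + 0.025600 + 0.003600 + 0.000400 + 0.211600 + 0.078400 = 0.320000
Σp_2ᵢ² = 0.0741² + 0.1975² + 0.2346² + 0.1852² + 0.0864² + 0.2222² = 0.005491 + 0.039006 + 0.055037 + 0.034299 + 0.007465 + 0.049373 = 0.190671
O = 0.152822 / √(0.320000 × 0.190671) = 0.152822 / 0.2470116 = 0.6187
O = 0.6187 < 0.7 → No.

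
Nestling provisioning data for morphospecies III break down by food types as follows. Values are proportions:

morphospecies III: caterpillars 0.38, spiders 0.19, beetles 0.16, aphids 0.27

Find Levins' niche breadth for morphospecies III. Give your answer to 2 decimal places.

3.58

Σpᵢ² = 0.38² + 0.19² + 0.16² + 0.27² = 0.1444 + 0.0361 + 0.0256 + 0.0729 = 0.2790
B = 1 / 0.2790 = 3.5842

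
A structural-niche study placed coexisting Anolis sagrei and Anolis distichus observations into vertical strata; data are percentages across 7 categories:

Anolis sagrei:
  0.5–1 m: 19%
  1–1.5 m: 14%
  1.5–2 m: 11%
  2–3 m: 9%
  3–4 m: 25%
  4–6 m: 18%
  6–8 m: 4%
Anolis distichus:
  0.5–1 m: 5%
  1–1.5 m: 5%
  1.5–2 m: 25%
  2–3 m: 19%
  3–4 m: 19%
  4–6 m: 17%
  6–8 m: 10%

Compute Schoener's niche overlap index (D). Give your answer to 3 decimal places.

0.700

Convert percentages to proportions (divide by 100).
Σ|p₁ᵢ − p₂ᵢ| = 0.14 + 0.09 + 0.14 + 0.10 + 0.06 + 0.01 + 0.06 = 0.60
D = 1 − ½ × 0.60 = 1 − 0.300 = 0.70000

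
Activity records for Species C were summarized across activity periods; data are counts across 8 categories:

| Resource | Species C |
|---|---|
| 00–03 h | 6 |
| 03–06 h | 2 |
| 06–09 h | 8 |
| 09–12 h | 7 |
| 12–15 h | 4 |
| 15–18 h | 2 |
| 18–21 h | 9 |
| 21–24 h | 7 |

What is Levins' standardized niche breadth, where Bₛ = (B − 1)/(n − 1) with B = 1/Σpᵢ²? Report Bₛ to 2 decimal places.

Proportions for Species C (n=45): 6/45=0.1333, 2/45=0.0444, 8/45=0.1778, 7/45=0.1556, 4/45=0.0889, 2/45=0.0444, 9/45=0.2000, 7/45=0.1556
Σpᵢ² = 0.1333² + 0.0444² + 0.1778² + 0.1556² + 0.0889² + 0.0444² + 0.2000² + 0.1556² = 0.017769 + 0.001971 + 0.031613 + 0.024211 + 0.007903 + 0.001971 + 0.040000 + 0.024211 = 0.149649
B = 1 / 0.149649 = 6.6823
Bₛ = (B − 1)/(n − 1) = (6.6823 − 1)/(8 − 1) = 5.6823/7 = 0.8118

0.81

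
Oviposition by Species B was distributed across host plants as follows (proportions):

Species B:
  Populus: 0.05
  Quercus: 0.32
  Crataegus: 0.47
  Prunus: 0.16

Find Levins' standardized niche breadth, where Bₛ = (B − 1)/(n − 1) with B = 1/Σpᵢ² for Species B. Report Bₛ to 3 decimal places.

Σpᵢ² = 0.05² + 0.32² + 0.47² + 0.16² = 0.0025 + 0.1024 + 0.2209 + 0.0256 = 0.3514
B = 1 / 0.3514 = 2.84576
Bₛ = (B − 1)/(n − 1) = (2.84576 − 1)/(4 − 1) = 1.84576/3 = 0.61525

0.615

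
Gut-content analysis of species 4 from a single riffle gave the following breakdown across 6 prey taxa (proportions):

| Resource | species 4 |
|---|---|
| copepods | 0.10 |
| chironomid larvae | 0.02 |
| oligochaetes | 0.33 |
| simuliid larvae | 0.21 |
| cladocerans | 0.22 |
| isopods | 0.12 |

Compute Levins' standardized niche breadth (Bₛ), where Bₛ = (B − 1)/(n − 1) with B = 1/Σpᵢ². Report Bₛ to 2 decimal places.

Σpᵢ² = 0.10² + 0.02² + 0.33² + 0.21² + 0.22² + 0.12² = 0.0100 + 0.0004 + 0.1089 + 0.0441 + 0.0484 + 0.0144 = 0.2262
B = 1 / 0.2262 = 4.4209
Bₛ = (B − 1)/(n − 1) = (4.4209 − 1)/(6 − 1) = 3.4209/5 = 0.6842

0.68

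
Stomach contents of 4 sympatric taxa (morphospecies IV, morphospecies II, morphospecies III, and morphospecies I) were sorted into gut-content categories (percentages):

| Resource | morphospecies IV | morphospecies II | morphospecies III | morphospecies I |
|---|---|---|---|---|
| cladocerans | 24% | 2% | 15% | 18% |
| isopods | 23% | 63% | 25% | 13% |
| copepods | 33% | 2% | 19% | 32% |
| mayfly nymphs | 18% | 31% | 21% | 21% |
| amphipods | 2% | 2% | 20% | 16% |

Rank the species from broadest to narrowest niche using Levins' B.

morphospecies III > morphospecies I > morphospecies IV > morphospecies II

Convert percentages to proportions (divide by 100).
Σp_IVᵢ² = 0.24² + 0.23² + 0.33² + 0.18² + 0.02² = 0.0576 + 0.0529 + 0.1089 + 0.0324 + 0.0004 = 0.2522
B_IV = 1 / 0.2522 = 3.9651
Σp_IIᵢ² = 0.02² + 0.63² + 0.02² + 0.31² + 0.02² = 0.0004 + 0.3969 + 0.0004 + 0.0961 + 0.0004 = 0.4942
B_II = 1 / 0.4942 = 2.0235
Σp_IIIᵢ² = 0.15² + 0.25² + 0.19² + 0.21² + 0.20² = 0.0225 + 0.0625 + 0.0361 + 0.0441 + 0.0400 = 0.2052
B_III = 1 / 0.2052 = 4.8733
Σp_Iᵢ² = 0.18² + 0.13² + 0.32² + 0.21² + 0.16² = 0.0324 + 0.0169 + 0.1024 + 0.0441 + 0.0256 = 0.2214
B_I = 1 / 0.2214 = 4.5167
Ranking by B (broadest → narrowest): morphospecies III (4.87) > morphospecies I (4.52) > morphospecies IV (3.97) > morphospecies II (2.02)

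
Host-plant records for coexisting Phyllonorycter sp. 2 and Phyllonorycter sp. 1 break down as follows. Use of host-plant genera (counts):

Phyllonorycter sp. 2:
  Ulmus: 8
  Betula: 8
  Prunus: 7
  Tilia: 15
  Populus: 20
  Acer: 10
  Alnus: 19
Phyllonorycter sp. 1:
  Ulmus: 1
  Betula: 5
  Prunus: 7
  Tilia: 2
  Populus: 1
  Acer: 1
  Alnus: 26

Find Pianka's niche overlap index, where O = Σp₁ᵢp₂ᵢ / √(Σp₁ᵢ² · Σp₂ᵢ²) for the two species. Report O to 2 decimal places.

0.67

Proportions for Phyllonorycter sp. 2 (n=87): 8/87=0.0920, 8/87=0.0920, 7/87=0.0805, 15/87=0.1724, 20/87=0.2299, 10/87=0.1149, 19/87=0.2184
Proportions for Phyllonorycter sp. 1 (n=43): 1/43=0.0233, 5/43=0.1163, 7/43=0.1628, 2/43=0.0465, 1/43=0.0233, 1/43=0.0233, 26/43=0.6047
Σ p₁ᵢp₂ᵢ = 0.002144 + 0.010700 + 0.013105 + 0.008017 + 0.005357 + 0.002677 + 0.132066 = 0.174066
Σp_1ᵢ² = 0.0920² + 0.0920² + 0.0805² + 0.1724² + 0.2299² + 0.1149² + 0.2184² = 0.008464 + 0.008464 + 0.006480 + 0.029722 + 0.052854 + 0.013202 + 0.047699 = 0.166885
Σp_2ᵢ² = 0.0233² + 0.1163² + 0.1628² + 0.0465² + 0.0233² + 0.0233² + 0.6047² = 0.000543 + 0.013526 + 0.026504 + 0.002162 + 0.000543 + 0.000543 + 0.365662 = 0.409483
O = 0.174066 / √(0.166885 × 0.409483) = 0.174066 / 0.2614126 = 0.6659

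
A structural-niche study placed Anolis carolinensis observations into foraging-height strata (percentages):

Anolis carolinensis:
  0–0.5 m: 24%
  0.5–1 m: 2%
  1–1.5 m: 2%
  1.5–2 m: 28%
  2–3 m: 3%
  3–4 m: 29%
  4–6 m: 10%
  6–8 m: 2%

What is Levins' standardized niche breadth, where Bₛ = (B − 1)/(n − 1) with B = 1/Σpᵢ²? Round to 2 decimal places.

Convert percentages to proportions (divide by 100).
Σpᵢ² = 0.24² + 0.02² + 0.02² + 0.28² + 0.03² + 0.29² + 0.10² + 0.02² = 0.0576 + 0.0004 + 0.0004 + 0.0784 + 0.0009 + 0.0841 + 0.0100 + 0.0004 = 0.2322
B = 1 / 0.2322 = 4.3066
Bₛ = (B − 1)/(n − 1) = (4.3066 − 1)/(8 − 1) = 3.3066/7 = 0.4724

0.47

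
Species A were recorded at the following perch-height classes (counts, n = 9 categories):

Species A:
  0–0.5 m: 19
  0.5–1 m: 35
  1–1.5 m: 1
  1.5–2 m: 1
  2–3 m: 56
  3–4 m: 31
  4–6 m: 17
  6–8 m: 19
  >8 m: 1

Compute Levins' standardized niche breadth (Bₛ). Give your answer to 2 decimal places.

0.51

Proportions for Species A (n=180): 19/180=0.1056, 35/180=0.1944, 1/180=0.0056, 1/180=0.0056, 56/180=0.3111, 31/180=0.1722, 17/180=0.0944, 19/180=0.1056, 1/180=0.0056
Σpᵢ² = 0.1056² + 0.1944² + 0.0056² + 0.0056² + 0.3111² + 0.1722² + 0.0944² + 0.1056² + 0.0056² = 0.011151 + 0.037791 + 0.000031 + 0.000031 + 0.096783 + 0.029653 + 0.008911 + 0.011151 + 0.000031 = 0.195533
B = 1 / 0.195533 = 5.1142
Bₛ = (B − 1)/(n − 1) = (5.1142 − 1)/(9 − 1) = 4.1142/8 = 0.5143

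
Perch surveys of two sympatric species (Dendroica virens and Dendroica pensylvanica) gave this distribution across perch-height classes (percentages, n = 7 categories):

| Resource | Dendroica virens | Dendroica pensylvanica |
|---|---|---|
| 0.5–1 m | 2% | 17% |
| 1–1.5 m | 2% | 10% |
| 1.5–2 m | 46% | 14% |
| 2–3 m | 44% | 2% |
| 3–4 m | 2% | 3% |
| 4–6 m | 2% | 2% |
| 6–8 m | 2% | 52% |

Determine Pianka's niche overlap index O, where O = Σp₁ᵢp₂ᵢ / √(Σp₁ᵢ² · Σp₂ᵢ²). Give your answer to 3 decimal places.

0.245

Convert percentages to proportions (divide by 100).
Σ p₁ᵢp₂ᵢ = 0.0034 + 0.0020 + 0.0644 + 0.0088 + 0.0006 + 0.0004 + 0.0104 = 0.0900
Σp_1ᵢ² = 0.02² + 0.02² + 0.46² + 0.44² + 0.02² + 0.02² + 0.02² = 0.0004 + 0.0004 + 0.2116 + 0.1936 + 0.0004 + 0.0004 + 0.0004 = 0.4072
Σp_2ᵢ² = 0.17² + 0.10² + 0.14² + 0.02² + 0.03² + 0.02² + 0.52² = 0.0289 + 0.0100 + 0.0196 + 0.0004 + 0.0009 + 0.0004 + 0.2704 = 0.3306
O = 0.0900 / √(0.4072 × 0.3306) = 0.0900 / 0.366906 = 0.24529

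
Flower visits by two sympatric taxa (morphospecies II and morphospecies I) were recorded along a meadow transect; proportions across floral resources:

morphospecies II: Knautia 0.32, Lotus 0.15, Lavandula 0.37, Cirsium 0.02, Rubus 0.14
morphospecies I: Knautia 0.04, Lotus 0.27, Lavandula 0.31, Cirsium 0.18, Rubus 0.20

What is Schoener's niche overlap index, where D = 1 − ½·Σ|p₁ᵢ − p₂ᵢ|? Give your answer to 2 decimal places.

0.66

Σ|p₁ᵢ − p₂ᵢ| = 0.28 + 0.12 + 0.06 + 0.16 + 0.06 = 0.68
D = 1 − ½ × 0.68 = 1 − 0.340 = 0.6600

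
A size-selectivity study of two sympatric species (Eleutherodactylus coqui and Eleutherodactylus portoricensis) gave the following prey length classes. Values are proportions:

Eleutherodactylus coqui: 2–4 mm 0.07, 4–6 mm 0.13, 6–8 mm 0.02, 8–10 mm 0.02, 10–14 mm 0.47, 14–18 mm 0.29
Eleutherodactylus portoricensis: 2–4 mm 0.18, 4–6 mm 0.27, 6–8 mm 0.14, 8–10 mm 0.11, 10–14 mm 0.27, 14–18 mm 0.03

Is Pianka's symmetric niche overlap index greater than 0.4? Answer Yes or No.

Σ p₁ᵢp₂ᵢ = 0.0126 + 0.0351 + 0.0028 + 0.0022 + 0.1269 + 0.0087 = 0.1883
Σp_1ᵢ² = 0.07² + 0.13² + 0.02² + 0.02² + 0.47² + 0.29² = 0.0049 + 0.0169 + 0.0004 + 0.0004 + 0.2209 + 0.0841 = 0.3276
Σp_2ᵢ² = 0.18² + 0.27² + 0.14² + 0.11² + 0.27² + 0.03² = 0.0324 + 0.0729 + 0.0196 + 0.0121 + 0.0729 + 0.0009 = 0.2108
O = 0.1883 / √(0.3276 × 0.2108) = 0.1883 / 0.26279 = 0.7165
O = 0.7165 > 0.4 → Yes.

Yes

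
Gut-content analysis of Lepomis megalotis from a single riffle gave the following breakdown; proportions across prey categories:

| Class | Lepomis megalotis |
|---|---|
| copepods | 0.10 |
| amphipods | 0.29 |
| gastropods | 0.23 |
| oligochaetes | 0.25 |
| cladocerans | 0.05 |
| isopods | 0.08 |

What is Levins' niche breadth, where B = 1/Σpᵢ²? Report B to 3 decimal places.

Σpᵢ² = 0.10² + 0.29² + 0.23² + 0.25² + 0.05² + 0.08² = 0.0100 + 0.0841 + 0.0529 + 0.0625 + 0.0025 + 0.0064 = 0.2184
B = 1 / 0.2184 = 4.57875

4.579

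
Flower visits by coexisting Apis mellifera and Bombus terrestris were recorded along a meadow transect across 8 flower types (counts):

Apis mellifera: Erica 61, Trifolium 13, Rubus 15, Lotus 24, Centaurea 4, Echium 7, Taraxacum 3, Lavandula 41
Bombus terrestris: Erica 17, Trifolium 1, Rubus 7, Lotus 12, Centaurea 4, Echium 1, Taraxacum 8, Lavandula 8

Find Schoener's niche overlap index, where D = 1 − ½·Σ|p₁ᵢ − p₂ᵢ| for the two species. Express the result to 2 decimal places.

0.74

Proportions for Apis mellifera (n=168): 61/168=0.3631, 13/168=0.0774, 15/168=0.0893, 24/168=0.1429, 4/168=0.0238, 7/168=0.0417, 3/168=0.0179, 41/168=0.2440
Proportions for Bombus terrestris (n=58): 17/58=0.2931, 1/58=0.0172, 7/58=0.1207, 12/58=0.2069, 4/58=0.0690, 1/58=0.0172, 8/58=0.1379, 8/58=0.1379
Σ|p₁ᵢ − p₂ᵢ| = 0.0700 + 0.0602 + 0.0314 + 0.0640 + 0.0452 + 0.0245 + 0.1200 + 0.1061 = 0.5214
D = 1 − ½ × 0.5214 = 1 − 0.26070 = 0.73930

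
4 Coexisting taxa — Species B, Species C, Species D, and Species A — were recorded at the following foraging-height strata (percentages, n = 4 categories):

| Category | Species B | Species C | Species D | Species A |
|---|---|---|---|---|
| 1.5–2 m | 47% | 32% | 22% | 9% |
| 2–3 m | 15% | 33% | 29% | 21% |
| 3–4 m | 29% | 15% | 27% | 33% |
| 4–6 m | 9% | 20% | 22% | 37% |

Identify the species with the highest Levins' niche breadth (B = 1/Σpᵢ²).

Species D

Convert percentages to proportions (divide by 100).
Σp_Bᵢ² = 0.47² + 0.15² + 0.29² + 0.09² = 0.2209 + 0.0225 + 0.0841 + 0.0081 = 0.3356
B_B = 1 / 0.3356 = 2.9797
Σp_Cᵢ² = 0.32² + 0.33² + 0.15² + 0.20² = 0.1024 + 0.1089 + 0.0225 + 0.0400 = 0.2738
B_C = 1 / 0.2738 = 3.6523
Σp_Dᵢ² = 0.22² + 0.29² + 0.27² + 0.22² = 0.0484 + 0.0841 + 0.0729 + 0.0484 = 0.2538
B_D = 1 / 0.2538 = 3.9401
Σp_Aᵢ² = 0.09² + 0.21² + 0.33² + 0.37² = 0.0081 + 0.0441 + 0.1089 + 0.1369 = 0.2980
B_A = 1 / 0.2980 = 3.3557
Highest B → broadest niche (most generalist): Species D (B = 3.94).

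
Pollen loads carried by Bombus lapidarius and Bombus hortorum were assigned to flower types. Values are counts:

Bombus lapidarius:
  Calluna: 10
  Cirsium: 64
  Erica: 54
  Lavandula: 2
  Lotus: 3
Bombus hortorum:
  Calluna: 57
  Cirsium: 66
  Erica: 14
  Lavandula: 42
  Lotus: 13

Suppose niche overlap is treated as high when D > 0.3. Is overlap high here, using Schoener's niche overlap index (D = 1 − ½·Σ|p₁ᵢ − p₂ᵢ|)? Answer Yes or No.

Proportions for Bombus lapidarius (n=133): 10/133=0.0752, 64/133=0.4812, 54/133=0.4060, 2/133=0.0150, 3/133=0.0226
Proportions for Bombus hortorum (n=192): 57/192=0.2969, 66/192=0.3438, 14/192=0.0729, 42/192=0.2188, 13/192=0.0677
Σ|p₁ᵢ − p₂ᵢ| = 0.2217 + 0.1374 + 0.3331 + 0.2038 + 0.0451 = 0.9411
D = 1 − ½ × 0.9411 = 1 − 0.47055 = 0.52945
D = 0.52945 > 0.3 → Yes.

Yes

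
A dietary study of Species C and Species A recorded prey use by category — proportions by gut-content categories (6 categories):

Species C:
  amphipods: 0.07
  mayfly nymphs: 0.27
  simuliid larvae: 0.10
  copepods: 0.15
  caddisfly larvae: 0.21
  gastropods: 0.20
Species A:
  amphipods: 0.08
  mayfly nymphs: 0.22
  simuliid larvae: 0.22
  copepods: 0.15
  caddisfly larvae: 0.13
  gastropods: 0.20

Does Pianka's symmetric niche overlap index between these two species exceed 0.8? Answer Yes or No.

Yes

Σ p₁ᵢp₂ᵢ = 0.0056 + 0.0594 + 0.0220 + 0.0225 + 0.0273 + 0.0400 = 0.1768
Σp_1ᵢ² = 0.07² + 0.27² + 0.10² + 0.15² + 0.21² + 0.20² = 0.0049 + 0.0729 + 0.0100 + 0.0225 + 0.0441 + 0.0400 = 0.1944
Σp_2ᵢ² = 0.08² + 0.22² + 0.22² + 0.15² + 0.13² + 0.20² = 0.0064 + 0.0484 + 0.0484 + 0.0225 + 0.0169 + 0.0400 = 0.1826
O = 0.1768 / √(0.1944 × 0.1826) = 0.1768 / 0.18841 = 0.9384
O = 0.9384 > 0.8 → Yes.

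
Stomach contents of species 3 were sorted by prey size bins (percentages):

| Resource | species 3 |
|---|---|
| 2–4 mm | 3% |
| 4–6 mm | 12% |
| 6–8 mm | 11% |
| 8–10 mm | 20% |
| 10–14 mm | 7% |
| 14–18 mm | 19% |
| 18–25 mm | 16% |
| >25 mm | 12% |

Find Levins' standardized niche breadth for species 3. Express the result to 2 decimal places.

Convert percentages to proportions (divide by 100).
Σpᵢ² = 0.03² + 0.12² + 0.11² + 0.20² + 0.07² + 0.19² + 0.16² + 0.12² = 0.0009 + 0.0144 + 0.0121 + 0.0400 + 0.0049 + 0.0361 + 0.0256 + 0.0144 = 0.1484
B = 1 / 0.1484 = 6.7385
Bₛ = (B − 1)/(n − 1) = (6.7385 − 1)/(8 − 1) = 5.7385/7 = 0.8198

0.82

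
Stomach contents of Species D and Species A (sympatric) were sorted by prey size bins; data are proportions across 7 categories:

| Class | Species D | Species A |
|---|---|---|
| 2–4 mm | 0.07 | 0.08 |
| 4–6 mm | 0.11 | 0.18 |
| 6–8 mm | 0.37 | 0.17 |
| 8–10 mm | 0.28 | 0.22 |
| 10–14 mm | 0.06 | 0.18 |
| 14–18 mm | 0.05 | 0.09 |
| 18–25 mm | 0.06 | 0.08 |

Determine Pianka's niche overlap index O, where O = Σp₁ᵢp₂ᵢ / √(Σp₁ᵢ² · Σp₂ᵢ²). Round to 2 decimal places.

0.86

Σ p₁ᵢp₂ᵢ = 0.0056 + 0.0198 + 0.0629 + 0.0616 + 0.0108 + 0.0045 + 0.0048 = 0.1700
Σp_1ᵢ² = 0.07² + 0.11² + 0.37² + 0.28² + 0.06² + 0.05² + 0.06² = 0.0049 + 0.0121 + 0.1369 + 0.0784 + 0.0036 + 0.0025 + 0.0036 = 0.2420
Σp_2ᵢ² = 0.08² + 0.18² + 0.17² + 0.22² + 0.18² + 0.09² + 0.08² = 0.0064 + 0.0324 + 0.0289 + 0.0484 + 0.0324 + 0.0081 + 0.0064 = 0.1630
O = 0.1700 / √(0.2420 × 0.1630) = 0.1700 / 0.19861 = 0.8559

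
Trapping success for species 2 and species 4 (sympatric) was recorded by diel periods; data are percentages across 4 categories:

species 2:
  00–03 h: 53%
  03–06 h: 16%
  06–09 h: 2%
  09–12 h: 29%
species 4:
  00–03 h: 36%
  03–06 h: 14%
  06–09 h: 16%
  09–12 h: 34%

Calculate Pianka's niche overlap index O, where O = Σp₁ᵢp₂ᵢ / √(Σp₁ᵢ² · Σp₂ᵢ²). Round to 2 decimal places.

0.93

Convert percentages to proportions (divide by 100).
Σ p₁ᵢp₂ᵢ = 0.1908 + 0.0224 + 0.0032 + 0.0986 = 0.3150
Σp_1ᵢ² = 0.53² + 0.16² + 0.02² + 0.29² = 0.2809 + 0.0256 + 0.0004 + 0.0841 = 0.3910
Σp_2ᵢ² = 0.36² + 0.14² + 0.16² + 0.34² = 0.1296 + 0.0196 + 0.0256 + 0.1156 = 0.2904
O = 0.3150 / √(0.3910 × 0.2904) = 0.3150 / 0.33697 = 0.9348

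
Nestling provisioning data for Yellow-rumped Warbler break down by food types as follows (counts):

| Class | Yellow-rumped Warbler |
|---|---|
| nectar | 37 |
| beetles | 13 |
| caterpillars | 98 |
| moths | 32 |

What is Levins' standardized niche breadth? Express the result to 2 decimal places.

Proportions for Yellow-rumped Warbler (n=180): 37/180=0.2056, 13/180=0.0722, 98/180=0.5444, 32/180=0.1778
Σpᵢ² = 0.2056² + 0.0722² + 0.5444² + 0.1778² = 0.042271 + 0.005213 + 0.296371 + 0.031613 = 0.375468
B = 1 / 0.375468 = 2.6633
Bₛ = (B − 1)/(n − 1) = (2.6633 − 1)/(4 − 1) = 1.6633/3 = 0.5544

0.55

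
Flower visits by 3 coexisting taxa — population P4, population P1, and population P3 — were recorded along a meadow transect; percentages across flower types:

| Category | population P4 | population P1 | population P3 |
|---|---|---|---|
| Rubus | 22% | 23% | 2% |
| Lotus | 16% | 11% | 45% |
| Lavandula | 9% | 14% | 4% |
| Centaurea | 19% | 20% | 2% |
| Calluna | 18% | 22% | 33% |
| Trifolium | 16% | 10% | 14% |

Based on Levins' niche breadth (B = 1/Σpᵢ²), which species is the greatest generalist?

Convert percentages to proportions (divide by 100).
Σp_P4ᵢ² = 0.22² + 0.16² + 0.09² + 0.19² + 0.18² + 0.16² = 0.0484 + 0.0256 + 0.0081 + 0.0361 + 0.0324 + 0.0256 = 0.1762
B_P4 = 1 / 0.1762 = 5.6754
Σp_P1ᵢ² = 0.23² + 0.11² + 0.14² + 0.20² + 0.22² + 0.10² = 0.0529 + 0.0121 + 0.0196 + 0.0400 + 0.0484 + 0.0100 = 0.1830
B_P1 = 1 / 0.1830 = 5.4645
Σp_P3ᵢ² = 0.02² + 0.45² + 0.04² + 0.02² + 0.33² + 0.14² = 0.0004 + 0.2025 + 0.0016 + 0.0004 + 0.1089 + 0.0196 = 0.3334
B_P3 = 1 / 0.3334 = 2.9994
Highest B → broadest niche (most generalist): population P4 (B = 5.68).

population P4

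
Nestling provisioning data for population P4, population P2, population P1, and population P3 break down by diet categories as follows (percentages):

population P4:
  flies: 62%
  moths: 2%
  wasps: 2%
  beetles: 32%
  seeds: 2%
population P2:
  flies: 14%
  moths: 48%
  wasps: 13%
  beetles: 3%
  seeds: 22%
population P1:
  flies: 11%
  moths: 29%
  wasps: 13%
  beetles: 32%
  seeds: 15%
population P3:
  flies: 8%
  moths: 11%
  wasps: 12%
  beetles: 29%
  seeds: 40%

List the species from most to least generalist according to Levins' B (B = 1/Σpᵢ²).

Convert percentages to proportions (divide by 100).
Σp_P4ᵢ² = 0.62² + 0.02² + 0.02² + 0.32² + 0.02² = 0.3844 + 0.0004 + 0.0004 + 0.1024 + 0.0004 = 0.4880
B_P4 = 1 / 0.4880 = 2.0492
Σp_P2ᵢ² = 0.14² + 0.48² + 0.13² + 0.03² + 0.22² = 0.0196 + 0.2304 + 0.0169 + 0.0009 + 0.0484 = 0.3162
B_P2 = 1 / 0.3162 = 3.1626
Σp_P1ᵢ² = 0.11² + 0.29² + 0.13² + 0.32² + 0.15² = 0.0121 + 0.0841 + 0.0169 + 0.1024 + 0.0225 = 0.2380
B_P1 = 1 / 0.2380 = 4.2017
Σp_P3ᵢ² = 0.08² + 0.11² + 0.12² + 0.29² + 0.40² = 0.0064 + 0.0121 + 0.0144 + 0.0841 + 0.1600 = 0.2770
B_P3 = 1 / 0.2770 = 3.6101
Ranking by B (broadest → narrowest): population P1 (4.20) > population P3 (3.61) > population P2 (3.16) > population P4 (2.05)

population P1 > population P3 > population P2 > population P4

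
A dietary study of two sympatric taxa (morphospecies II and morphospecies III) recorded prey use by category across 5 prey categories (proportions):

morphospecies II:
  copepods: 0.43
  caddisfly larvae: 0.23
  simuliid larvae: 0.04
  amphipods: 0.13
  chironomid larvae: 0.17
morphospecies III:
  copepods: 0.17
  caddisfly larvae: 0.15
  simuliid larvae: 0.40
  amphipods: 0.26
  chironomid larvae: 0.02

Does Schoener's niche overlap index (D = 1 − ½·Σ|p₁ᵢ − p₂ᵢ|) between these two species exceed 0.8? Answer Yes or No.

Σ|p₁ᵢ − p₂ᵢ| = 0.26 + 0.08 + 0.36 + 0.13 + 0.15 = 0.98
D = 1 − ½ × 0.98 = 1 − 0.490 = 0.5100
D = 0.5100 < 0.8 → No.

No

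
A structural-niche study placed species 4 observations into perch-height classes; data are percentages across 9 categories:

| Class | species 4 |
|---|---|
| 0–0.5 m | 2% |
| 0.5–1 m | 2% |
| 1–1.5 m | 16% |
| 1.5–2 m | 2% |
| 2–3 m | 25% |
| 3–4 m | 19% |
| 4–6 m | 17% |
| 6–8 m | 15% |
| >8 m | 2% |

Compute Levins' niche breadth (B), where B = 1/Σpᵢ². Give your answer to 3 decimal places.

Convert percentages to proportions (divide by 100).
Σpᵢ² = 0.02² + 0.02² + 0.16² + 0.02² + 0.25² + 0.19² + 0.17² + 0.15² + 0.02² = 0.0004 + 0.0004 + 0.0256 + 0.0004 + 0.0625 + 0.0361 + 0.0289 + 0.0225 + 0.0004 = 0.1772
B = 1 / 0.1772 = 5.64334

5.643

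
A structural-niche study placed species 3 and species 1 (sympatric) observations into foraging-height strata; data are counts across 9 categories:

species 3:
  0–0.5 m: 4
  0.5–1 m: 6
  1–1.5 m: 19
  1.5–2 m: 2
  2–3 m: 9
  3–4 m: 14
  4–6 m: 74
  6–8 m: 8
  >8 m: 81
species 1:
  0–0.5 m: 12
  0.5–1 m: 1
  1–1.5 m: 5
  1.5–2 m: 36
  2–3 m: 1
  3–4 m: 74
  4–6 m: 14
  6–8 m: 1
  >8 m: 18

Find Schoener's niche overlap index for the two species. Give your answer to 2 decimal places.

Proportions for species 3 (n=217): 4/217=0.0184, 6/217=0.0276, 19/217=0.0876, 2/217=0.0092, 9/217=0.0415, 14/217=0.0645, 74/217=0.3410, 8/217=0.0369, 81/217=0.3733
Proportions for species 1 (n=162): 12/162=0.0741, 1/162=0.0062, 5/162=0.0309, 36/162=0.2222, 1/162=0.0062, 74/162=0.4568, 14/162=0.0864, 1/162=0.0062, 18/162=0.1111
Σ|p₁ᵢ − p₂ᵢ| = 0.0557 + 0.0214 + 0.0567 + 0.2130 + 0.0353 + 0.3923 + 0.2546 + 0.0307 + 0.2622 = 1.3219
D = 1 − ½ × 1.3219 = 1 − 0.66095 = 0.33905

0.34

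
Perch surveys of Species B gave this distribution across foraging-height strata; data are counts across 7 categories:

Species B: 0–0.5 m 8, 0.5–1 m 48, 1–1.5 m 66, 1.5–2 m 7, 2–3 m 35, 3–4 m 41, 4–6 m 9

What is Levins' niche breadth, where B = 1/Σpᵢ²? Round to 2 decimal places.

Proportions for Species B (n=214): 8/214=0.0374, 48/214=0.2243, 66/214=0.3084, 7/214=0.0327, 35/214=0.1636, 41/214=0.1916, 9/214=0.0421
Σpᵢ² = 0.0374² + 0.2243² + 0.3084² + 0.0327² + 0.1636² + 0.1916² + 0.0421² = 0.001399 + 0.050310 + 0.095111 + 0.001069 + 0.026765 + 0.036711 + 0.001772 = 0.213137
B = 1 / 0.213137 = 4.6918

4.69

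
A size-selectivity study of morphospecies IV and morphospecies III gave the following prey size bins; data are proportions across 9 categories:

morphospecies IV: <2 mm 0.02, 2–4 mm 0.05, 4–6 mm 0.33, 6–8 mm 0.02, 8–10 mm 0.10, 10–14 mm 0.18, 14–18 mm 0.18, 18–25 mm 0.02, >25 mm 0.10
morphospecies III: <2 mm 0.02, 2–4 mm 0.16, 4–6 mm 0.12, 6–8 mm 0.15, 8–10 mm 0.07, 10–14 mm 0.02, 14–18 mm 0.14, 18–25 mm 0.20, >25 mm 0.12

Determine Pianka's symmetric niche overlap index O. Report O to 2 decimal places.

Σ p₁ᵢp₂ᵢ = 0.0004 + 0.0080 + 0.0396 + 0.0030 + 0.0070 + 0.0036 + 0.0252 + 0.0040 + 0.0120 = 0.1028
Σp_1ᵢ² = 0.02² + 0.05² + 0.33² + 0.02² + 0.10² + 0.18² + 0.18² + 0.02² + 0.10² = 0.0004 + 0.0025 + 0.1089 + 0.0004 + 0.0100 + 0.0324 + 0.0324 + 0.0004 + 0.0100 = 0.1974
Σp_2ᵢ² = 0.02² + 0.16² + 0.12² + 0.15² + 0.07² + 0.02² + 0.14² + 0.20² + 0.12² = 0.0004 + 0.0256 + 0.0144 + 0.0225 + 0.0049 + 0.0004 + 0.0196 + 0.0400 + 0.0144 = 0.1422
O = 0.1028 / √(0.1974 × 0.1422) = 0.1028 / 0.16754 = 0.6136

0.61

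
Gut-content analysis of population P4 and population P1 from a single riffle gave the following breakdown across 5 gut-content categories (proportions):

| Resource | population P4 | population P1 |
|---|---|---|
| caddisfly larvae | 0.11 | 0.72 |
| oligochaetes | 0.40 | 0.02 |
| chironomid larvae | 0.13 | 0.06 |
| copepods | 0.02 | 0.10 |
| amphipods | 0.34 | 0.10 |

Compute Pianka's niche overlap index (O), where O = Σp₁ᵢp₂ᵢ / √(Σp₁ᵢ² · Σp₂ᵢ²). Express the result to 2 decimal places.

Σ p₁ᵢp₂ᵢ = 0.0792 + 0.0080 + 0.0078 + 0.0020 + 0.0340 = 0.1310
Σp_1ᵢ² = 0.11² + 0.40² + 0.13² + 0.02² + 0.34² = 0.0121 + 0.1600 + 0.0169 + 0.0004 + 0.1156 = 0.3050
Σp_2ᵢ² = 0.72² + 0.02² + 0.06² + 0.10² + 0.10² = 0.5184 + 0.0004 + 0.0036 + 0.0100 + 0.0100 = 0.5424
O = 0.1310 / √(0.3050 × 0.5424) = 0.1310 / 0.40673 = 0.3221

0.32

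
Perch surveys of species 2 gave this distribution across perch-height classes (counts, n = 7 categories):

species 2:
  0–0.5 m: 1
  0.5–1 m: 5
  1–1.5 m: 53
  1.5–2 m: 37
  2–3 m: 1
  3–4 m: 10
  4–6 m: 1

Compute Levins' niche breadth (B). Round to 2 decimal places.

Proportions for species 2 (n=108): 1/108=0.0093, 5/108=0.0463, 53/108=0.4907, 37/108=0.3426, 1/108=0.0093, 10/108=0.0926, 1/108=0.0093
Σpᵢ² = 0.0093² + 0.0463² + 0.4907² + 0.3426² + 0.0093² + 0.0926² + 0.0093² = 0.000086 + 0.002144 + 0.240786 + 0.117375 + 0.000086 + 0.008575 + 0.000086 = 0.369138
B = 1 / 0.369138 = 2.7090

2.71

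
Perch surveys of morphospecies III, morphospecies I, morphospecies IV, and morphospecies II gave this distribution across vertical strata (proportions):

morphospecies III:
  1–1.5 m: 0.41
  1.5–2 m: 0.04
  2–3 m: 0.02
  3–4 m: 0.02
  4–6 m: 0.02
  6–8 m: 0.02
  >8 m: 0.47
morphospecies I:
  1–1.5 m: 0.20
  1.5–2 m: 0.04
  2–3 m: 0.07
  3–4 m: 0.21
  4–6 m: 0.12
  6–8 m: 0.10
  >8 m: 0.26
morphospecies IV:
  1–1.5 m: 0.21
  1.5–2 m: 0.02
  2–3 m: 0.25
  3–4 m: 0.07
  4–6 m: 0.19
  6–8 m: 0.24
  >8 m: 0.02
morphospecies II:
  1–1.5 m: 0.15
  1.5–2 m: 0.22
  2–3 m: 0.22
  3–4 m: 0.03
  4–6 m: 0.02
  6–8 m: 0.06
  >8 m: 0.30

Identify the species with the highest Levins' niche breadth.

Σp_IIIᵢ² = 0.41² + 0.04² + 0.02² + 0.02² + 0.02² + 0.02² + 0.47² = 0.1681 + 0.0016 + 0.0004 + 0.0004 + 0.0004 + 0.0004 + 0.2209 = 0.3922
B_III = 1 / 0.3922 = 2.5497
Σp_Iᵢ² = 0.20² + 0.04² + 0.07² + 0.21² + 0.12² + 0.10² + 0.26² = 0.0400 + 0.0016 + 0.0049 + 0.0441 + 0.0144 + 0.0100 + 0.0676 = 0.1826
B_I = 1 / 0.1826 = 5.4765
Σp_IVᵢ² = 0.21² + 0.02² + 0.25² + 0.07² + 0.19² + 0.24² + 0.02² = 0.0441 + 0.0004 + 0.0625 + 0.0049 + 0.0361 + 0.0576 + 0.0004 = 0.2060
B_IV = 1 / 0.2060 = 4.8544
Σp_IIᵢ² = 0.15² + 0.22² + 0.22² + 0.03² + 0.02² + 0.06² + 0.30² = 0.0225 + 0.0484 + 0.0484 + 0.0009 + 0.0004 + 0.0036 + 0.0900 = 0.2142
B_II = 1 / 0.2142 = 4.6685
Highest B → broadest niche (most generalist): morphospecies I (B = 5.48).

morphospecies I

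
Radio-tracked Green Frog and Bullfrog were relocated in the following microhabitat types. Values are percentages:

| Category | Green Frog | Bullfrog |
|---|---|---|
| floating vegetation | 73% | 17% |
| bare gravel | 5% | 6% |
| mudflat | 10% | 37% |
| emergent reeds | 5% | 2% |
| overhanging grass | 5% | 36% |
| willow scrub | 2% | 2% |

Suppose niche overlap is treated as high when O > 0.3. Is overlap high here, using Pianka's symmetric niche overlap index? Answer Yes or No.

Convert percentages to proportions (divide by 100).
Σ p₁ᵢp₂ᵢ = 0.1241 + 0.0030 + 0.0370 + 0.0010 + 0.0180 + 0.0004 = 0.1835
Σp_1ᵢ² = 0.73² + 0.05² + 0.10² + 0.05² + 0.05² + 0.02² = 0.5329 + 0.0025 + 0.0100 + 0.0025 + 0.0025 + 0.0004 = 0.5508
Σp_2ᵢ² = 0.17² + 0.06² + 0.37² + 0.02² + 0.36² + 0.02² = 0.0289 + 0.0036 + 0.1369 + 0.0004 + 0.1296 + 0.0004 = 0.2998
O = 0.1835 / √(0.5508 × 0.2998) = 0.1835 / 0.40636 = 0.4516
O = 0.4516 > 0.3 → Yes.

Yes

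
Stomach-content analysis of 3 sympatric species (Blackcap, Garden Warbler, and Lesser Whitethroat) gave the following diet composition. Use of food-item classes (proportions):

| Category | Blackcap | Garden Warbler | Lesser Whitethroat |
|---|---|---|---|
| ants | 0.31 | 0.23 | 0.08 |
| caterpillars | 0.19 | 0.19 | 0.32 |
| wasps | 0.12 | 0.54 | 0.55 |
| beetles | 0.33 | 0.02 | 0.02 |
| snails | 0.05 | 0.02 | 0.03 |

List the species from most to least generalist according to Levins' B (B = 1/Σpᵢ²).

Σp_Blacᵢ² = 0.31² + 0.19² + 0.12² + 0.33² + 0.05² = 0.0961 + 0.0361 + 0.0144 + 0.1089 + 0.0025 = 0.2580
B_Blac = 1 / 0.2580 = 3.8760
Σp_Warbᵢ² = 0.23² + 0.19² + 0.54² + 0.02² + 0.02² = 0.0529 + 0.0361 + 0.2916 + 0.0004 + 0.0004 = 0.3814
B_Warb = 1 / 0.3814 = 2.6219
Σp_Whitᵢ² = 0.08² + 0.32² + 0.55² + 0.02² + 0.03² = 0.0064 + 0.1024 + 0.3025 + 0.0004 + 0.0009 = 0.4126
B_Whit = 1 / 0.4126 = 2.4237
Ranking by B (broadest → narrowest): Blackcap (3.88) > Garden Warbler (2.62) > Lesser Whitethroat (2.42)

Blackcap > Garden Warbler > Lesser Whitethroat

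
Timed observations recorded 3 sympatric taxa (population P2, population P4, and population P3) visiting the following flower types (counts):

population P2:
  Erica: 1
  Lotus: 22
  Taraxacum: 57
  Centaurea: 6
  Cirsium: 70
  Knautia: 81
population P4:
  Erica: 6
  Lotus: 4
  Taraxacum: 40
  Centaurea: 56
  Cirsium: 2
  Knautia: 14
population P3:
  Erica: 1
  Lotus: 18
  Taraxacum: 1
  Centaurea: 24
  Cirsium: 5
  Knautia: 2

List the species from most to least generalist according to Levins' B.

population P2 > population P4 > population P3

Proportions for population P2 (n=237): 1/237=0.0042, 22/237=0.0928, 57/237=0.2405, 6/237=0.0253, 70/237=0.2954, 81/237=0.3418
Proportions for population P4 (n=122): 6/122=0.0492, 4/122=0.0328, 40/122=0.3279, 56/122=0.4590, 2/122=0.0164, 14/122=0.1148
Proportions for population P3 (n=51): 1/51=0.0196, 18/51=0.3529, 1/51=0.0196, 24/51=0.4706, 5/51=0.0980, 2/51=0.0392
Σp_P2ᵢ² = 0.0042² + 0.0928² + 0.2405² + 0.0253² + 0.2954² + 0.3418² = 0.000018 + 0.008612 + 0.057840 + 0.000640 + 0.087261 + 0.116827 = 0.271198
B_P2 = 1 / 0.271198 = 3.6873
Σp_P4ᵢ² = 0.0492² + 0.0328² + 0.3279² + 0.4590² + 0.0164² + 0.1148² = 0.002421 + 0.001076 + 0.107518 + 0.210681 + 0.000269 + 0.013179 = 0.335144
B_P4 = 1 / 0.335144 = 2.9838
Σp_P3ᵢ² = 0.0196² + 0.3529² + 0.0196² + 0.4706² + 0.0980² + 0.0392² = 0.000384 + 0.124538 + 0.000384 + 0.221464 + 0.009604 + 0.001537 = 0.357911
B_P3 = 1 / 0.357911 = 2.7940
Ranking by B (broadest → narrowest): population P2 (3.69) > population P4 (2.98) > population P3 (2.79)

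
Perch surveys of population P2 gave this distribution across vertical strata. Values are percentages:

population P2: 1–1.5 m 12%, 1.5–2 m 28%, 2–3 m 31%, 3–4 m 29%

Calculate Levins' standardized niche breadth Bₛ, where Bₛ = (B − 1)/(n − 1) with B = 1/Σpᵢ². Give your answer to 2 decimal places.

Convert percentages to proportions (divide by 100).
Σpᵢ² = 0.12² + 0.28² + 0.31² + 0.29² = 0.0144 + 0.0784 + 0.0961 + 0.0841 = 0.2730
B = 1 / 0.2730 = 3.6630
Bₛ = (B − 1)/(n − 1) = (3.6630 − 1)/(4 − 1) = 2.6630/3 = 0.8877

0.89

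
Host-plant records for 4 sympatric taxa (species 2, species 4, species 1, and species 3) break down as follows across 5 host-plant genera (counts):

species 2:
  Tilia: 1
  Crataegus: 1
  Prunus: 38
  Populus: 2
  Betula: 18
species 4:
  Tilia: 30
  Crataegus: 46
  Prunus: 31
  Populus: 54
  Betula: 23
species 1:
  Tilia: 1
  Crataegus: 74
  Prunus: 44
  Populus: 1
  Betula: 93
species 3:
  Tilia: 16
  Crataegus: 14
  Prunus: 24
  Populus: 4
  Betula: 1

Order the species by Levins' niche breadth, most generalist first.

species 4 > species 3 > species 1 > species 2

Proportions for species 2 (n=60): 1/60=0.0167, 1/60=0.0167, 38/60=0.6333, 2/60=0.0333, 18/60=0.3000
Proportions for species 4 (n=184): 30/184=0.1630, 46/184=0.2500, 31/184=0.1685, 54/184=0.2935, 23/184=0.1250
Proportions for species 1 (n=213): 1/213=0.0047, 74/213=0.3474, 44/213=0.2066, 1/213=0.0047, 93/213=0.4366
Proportions for species 3 (n=59): 16/59=0.2712, 14/59=0.2373, 24/59=0.4068, 4/59=0.0678, 1/59=0.0169
Σp_2ᵢ² = 0.0167² + 0.0167² + 0.6333² + 0.0333² + 0.3000² = 0.000279 + 0.000279 + 0.401069 + 0.001109 + 0.090000 = 0.492736
B_2 = 1 / 0.492736 = 2.0295
Σp_4ᵢ² = 0.1630² + 0.2500² + 0.1685² + 0.2935² + 0.1250² = 0.026569 + 0.062500 + 0.028392 + 0.086142 + 0.015625 = 0.219228
B_4 = 1 / 0.219228 = 4.5615
Σp_1ᵢ² = 0.0047² + 0.3474² + 0.2066² + 0.0047² + 0.4366² = 0.000022 + 0.120687 + 0.042684 + 0.000022 + 0.190620 = 0.354035
B_1 = 1 / 0.354035 = 2.8246
Σp_3ᵢ² = 0.2712² + 0.2373² + 0.4068² + 0.0678² + 0.0169² = 0.073549 + 0.056311 + 0.165486 + 0.004597 + 0.000286 = 0.300229
B_3 = 1 / 0.300229 = 3.3308
Ranking by B (broadest → narrowest): species 4 (4.56) > species 3 (3.33) > species 1 (2.82) > species 2 (2.03)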